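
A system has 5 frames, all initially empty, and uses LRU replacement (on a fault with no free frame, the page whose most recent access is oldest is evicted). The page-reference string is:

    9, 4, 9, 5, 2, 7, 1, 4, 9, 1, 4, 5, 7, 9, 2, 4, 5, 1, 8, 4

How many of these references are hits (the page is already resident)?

9: fault, frames [9]
4: fault, frames [9, 4]
9: hit
5: fault, frames [4, 9, 5]
2: fault, frames [4, 9, 5, 2]
7: fault, frames [4, 9, 5, 2, 7]
1: fault, evict 4, frames [9, 5, 2, 7, 1]
4: fault, evict 9, frames [5, 2, 7, 1, 4]
9: fault, evict 5, frames [2, 7, 1, 4, 9]
1: hit
4: hit
5: fault, evict 2, frames [7, 9, 1, 4, 5]
7: hit
9: hit
2: fault, evict 1, frames [4, 5, 7, 9, 2]
4: hit
5: hit
1: fault, evict 7, frames [9, 2, 4, 5, 1]
8: fault, evict 9, frames [2, 4, 5, 1, 8]
4: hit
Hits: 8.

8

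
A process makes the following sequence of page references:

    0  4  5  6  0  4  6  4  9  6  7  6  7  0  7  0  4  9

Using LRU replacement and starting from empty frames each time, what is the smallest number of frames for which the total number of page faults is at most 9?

f=1: 18 faults
f=2: 13 faults
f=3: 11 faults
f=4: 9 faults
f=5: 6 faults
f=6: 6 faults
Smallest f with faults ≤ 9 is 4.

4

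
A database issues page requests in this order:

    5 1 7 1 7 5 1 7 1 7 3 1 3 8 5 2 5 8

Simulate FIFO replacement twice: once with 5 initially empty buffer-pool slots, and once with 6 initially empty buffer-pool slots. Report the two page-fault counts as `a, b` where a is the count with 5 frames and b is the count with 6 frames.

7, 6

5 frames: F F F . . . . . . . F . . F . F F . → 7 faults.
6 frames: F F F . . . . . . . F . . F . F . . → 6 faults.
6 < 7: adding a frame reduced faults, as is typical.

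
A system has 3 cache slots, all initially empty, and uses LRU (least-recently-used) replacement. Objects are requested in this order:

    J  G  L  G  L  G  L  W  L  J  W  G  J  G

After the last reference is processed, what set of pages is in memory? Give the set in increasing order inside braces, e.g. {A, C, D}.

J: miss, frames [J]
G: miss, frames [J, G]
L: miss, frames [J, G, L]
G: hit
L: hit
G: hit
L: hit
W: miss, evict J, frames [G, L, W]
L: hit
J: miss, evict G, frames [W, L, J]
W: hit
G: miss, evict L, frames [J, W, G]
J: hit
G: hit

{G, J, W}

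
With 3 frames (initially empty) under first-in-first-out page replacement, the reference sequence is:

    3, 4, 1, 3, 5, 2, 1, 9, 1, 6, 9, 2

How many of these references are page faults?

3 → miss, frames [3]
4 → miss, frames [3, 4]
1 → miss, frames [3, 4, 1]
3 → hit
5 → miss, evict 3, frames [4, 1, 5]
2 → miss, evict 4, frames [1, 5, 2]
1 → hit
9 → miss, evict 1, frames [5, 2, 9]
1 → miss, evict 5, frames [2, 9, 1]
6 → miss, evict 2, frames [9, 1, 6]
9 → hit
2 → miss, evict 9, frames [1, 6, 2]
Page faults: 9.

9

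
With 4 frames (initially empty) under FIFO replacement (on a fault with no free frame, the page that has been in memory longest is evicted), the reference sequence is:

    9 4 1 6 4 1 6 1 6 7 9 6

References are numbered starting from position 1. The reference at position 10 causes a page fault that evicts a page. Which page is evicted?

pos 1: 9 → fault, frames [9]
pos 2: 4 → fault, frames [9, 4]
pos 3: 1 → fault, frames [9, 4, 1]
pos 4: 6 → fault, frames [9, 4, 1, 6]
pos 5: 4 → hit
pos 6: 1 → hit
pos 7: 6 → hit
pos 8: 1 → hit
pos 9: 6 → hit
pos 10: 7 → fault, evict 9, frames [4, 1, 6, 7]
At position 10, page 9 is evicted.

9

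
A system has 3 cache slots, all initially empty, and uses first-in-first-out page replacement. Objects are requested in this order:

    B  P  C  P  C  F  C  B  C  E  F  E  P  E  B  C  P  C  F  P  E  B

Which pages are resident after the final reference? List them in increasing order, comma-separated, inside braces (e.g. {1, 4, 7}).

{B, E, F}

B: fault, frames {B}
P: fault, frames {B,P}
C: fault, frames {B,P,C}
P: hit
C: hit
F: fault, evict B, frames {P,C,F}
C: hit
B: fault, evict P, frames {C,F,B}
C: hit
E: fault, evict C, frames {F,B,E}
F: hit
E: hit
P: fault, evict F, frames {B,E,P}
E: hit
B: hit
C: fault, evict B, frames {E,P,C}
P: hit
C: hit
F: fault, evict E, frames {P,C,F}
P: hit
E: fault, evict P, frames {C,F,E}
B: fault, evict C, frames {F,E,B}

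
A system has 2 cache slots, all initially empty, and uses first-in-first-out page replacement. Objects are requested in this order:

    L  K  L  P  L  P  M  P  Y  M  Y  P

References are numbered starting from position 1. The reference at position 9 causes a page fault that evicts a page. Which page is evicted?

M

pos 1: L -> fault, frames (L)
pos 2: K -> fault, frames (L K)
pos 3: L -> hit
pos 4: P -> fault, evict L, frames (K P)
pos 5: L -> fault, evict K, frames (P L)
pos 6: P -> hit
pos 7: M -> fault, evict P, frames (L M)
pos 8: P -> fault, evict L, frames (M P)
pos 9: Y -> fault, evict M, frames (P Y)
At position 9, page M is evicted.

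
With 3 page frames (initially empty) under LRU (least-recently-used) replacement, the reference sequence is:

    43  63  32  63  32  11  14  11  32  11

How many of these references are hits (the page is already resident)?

5

43: miss, frames {43}
63: miss, frames {43,63}
32: miss, frames {43,63,32}
63: hit
32: hit
11: miss, evict 43, frames {63,32,11}
14: miss, evict 63, frames {32,11,14}
11: hit
32: hit
11: hit
Hits: 5.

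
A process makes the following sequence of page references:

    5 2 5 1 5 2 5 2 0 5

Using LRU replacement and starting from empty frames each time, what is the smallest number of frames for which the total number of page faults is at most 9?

2

f=1: 10 faults
f=2: 6 faults
f=3: 4 faults
f=4: 4 faults
Smallest f with faults ≤ 9 is 2.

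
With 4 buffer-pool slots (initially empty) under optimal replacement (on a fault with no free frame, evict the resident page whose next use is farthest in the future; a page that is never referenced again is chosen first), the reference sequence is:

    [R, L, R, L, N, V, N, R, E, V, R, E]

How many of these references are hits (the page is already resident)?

7

R → miss, frames (R)
L → miss, frames (R L)
R → hit
L → hit
N → miss, frames (R L N)
V → miss, frames (R L N V)
N → hit
R → hit
E → miss, evict N, frames (R L V E)
V → hit
R → hit
E → hit
Hits: 7.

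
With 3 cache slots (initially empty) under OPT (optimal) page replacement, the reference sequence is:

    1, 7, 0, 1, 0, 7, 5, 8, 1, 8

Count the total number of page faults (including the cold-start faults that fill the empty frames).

1 -> miss, frames {1}
7 -> miss, frames {1,7}
0 -> miss, frames {1,7,0}
1 -> hit
0 -> hit
7 -> hit
5 -> miss, evict 0, frames {1,7,5}
8 -> miss, evict 5, frames {1,7,8}
1 -> hit
8 -> hit
Page faults: 5.

5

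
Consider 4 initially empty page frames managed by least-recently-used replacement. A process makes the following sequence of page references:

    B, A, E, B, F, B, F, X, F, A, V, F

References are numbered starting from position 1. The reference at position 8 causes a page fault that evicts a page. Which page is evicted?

A

pos 1: B → fault, frames (B)
pos 2: A → fault, frames (B A)
pos 3: E → fault, frames (B A E)
pos 4: B → hit
pos 5: F → fault, frames (A E B F)
pos 6: B → hit
pos 7: F → hit
pos 8: X → fault, evict A, frames (E B F X)
At position 8, page A is evicted.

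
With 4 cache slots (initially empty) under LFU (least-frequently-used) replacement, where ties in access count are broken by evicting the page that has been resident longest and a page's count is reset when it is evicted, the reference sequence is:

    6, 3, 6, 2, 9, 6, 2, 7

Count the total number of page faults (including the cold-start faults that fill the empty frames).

6 → fault, frames (6)
3 → fault, frames (6 3)
6 → hit
2 → fault, frames (6 3 2)
9 → fault, frames (6 3 2 9)
6 → hit
2 → hit
7 → fault, evict 3, frames (6 2 9 7)
Page faults: 5.

5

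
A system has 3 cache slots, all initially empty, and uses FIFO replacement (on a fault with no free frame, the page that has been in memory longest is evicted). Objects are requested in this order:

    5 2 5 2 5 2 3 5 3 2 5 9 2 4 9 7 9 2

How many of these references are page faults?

7

5 -> miss, frames (5)
2 -> miss, frames (5 2)
5 -> hit
2 -> hit
5 -> hit
2 -> hit
3 -> miss, frames (5 2 3)
5 -> hit
3 -> hit
2 -> hit
5 -> hit
9 -> miss, evict 5, frames (2 3 9)
2 -> hit
4 -> miss, evict 2, frames (3 9 4)
9 -> hit
7 -> miss, evict 3, frames (9 4 7)
9 -> hit
2 -> miss, evict 9, frames (4 7 2)
Page faults: 7.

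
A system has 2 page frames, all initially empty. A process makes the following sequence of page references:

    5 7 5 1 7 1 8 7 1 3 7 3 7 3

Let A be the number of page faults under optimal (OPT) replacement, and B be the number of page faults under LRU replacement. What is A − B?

Under OPT: F F . F . . F . F F . . . . → 6 faults.
Under LRU: F F . F F . F F F F F . . . → 9 faults.
A − B = 6 − 9 = -3.

-3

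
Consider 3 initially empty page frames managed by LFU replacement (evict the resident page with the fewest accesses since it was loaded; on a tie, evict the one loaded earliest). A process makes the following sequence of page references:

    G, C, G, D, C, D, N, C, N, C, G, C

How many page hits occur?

G → fault, frames {G}
C → fault, frames {G,C}
G → hit
D → fault, frames {G,C,D}
C → hit
D → hit
N → fault, evict G, frames {C,D,N}
C → hit
N → hit
C → hit
G → fault, evict D, frames {C,N,G}
C → hit
Hits: 7.

7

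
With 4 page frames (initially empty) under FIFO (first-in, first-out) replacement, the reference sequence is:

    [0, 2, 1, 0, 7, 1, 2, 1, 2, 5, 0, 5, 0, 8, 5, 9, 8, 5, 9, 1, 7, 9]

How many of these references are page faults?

10

0: fault, frames (0)
2: fault, frames (0 2)
1: fault, frames (0 2 1)
0: hit
7: fault, frames (0 2 1 7)
1: hit
2: hit
1: hit
2: hit
5: fault, evict 0, frames (2 1 7 5)
0: fault, evict 2, frames (1 7 5 0)
5: hit
0: hit
8: fault, evict 1, frames (7 5 0 8)
5: hit
9: fault, evict 7, frames (5 0 8 9)
8: hit
5: hit
9: hit
1: fault, evict 5, frames (0 8 9 1)
7: fault, evict 0, frames (8 9 1 7)
9: hit
Page faults: 10.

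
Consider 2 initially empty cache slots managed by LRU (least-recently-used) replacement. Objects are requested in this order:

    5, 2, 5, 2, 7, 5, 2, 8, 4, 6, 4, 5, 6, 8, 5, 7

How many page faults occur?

13

5 -> fault, frames [5]
2 -> fault, frames [5, 2]
5 -> hit
2 -> hit
7 -> fault, evict 5, frames [2, 7]
5 -> fault, evict 2, frames [7, 5]
2 -> fault, evict 7, frames [5, 2]
8 -> fault, evict 5, frames [2, 8]
4 -> fault, evict 2, frames [8, 4]
6 -> fault, evict 8, frames [4, 6]
4 -> hit
5 -> fault, evict 6, frames [4, 5]
6 -> fault, evict 4, frames [5, 6]
8 -> fault, evict 5, frames [6, 8]
5 -> fault, evict 6, frames [8, 5]
7 -> fault, evict 8, frames [5, 7]
Page faults: 13.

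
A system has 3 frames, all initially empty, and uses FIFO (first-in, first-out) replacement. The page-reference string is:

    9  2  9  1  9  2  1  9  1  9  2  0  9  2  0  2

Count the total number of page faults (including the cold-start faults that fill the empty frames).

6

9 -> miss, frames [9]
2 -> miss, frames [9, 2]
9 -> hit
1 -> miss, frames [9, 2, 1]
9 -> hit
2 -> hit
1 -> hit
9 -> hit
1 -> hit
9 -> hit
2 -> hit
0 -> miss, evict 9, frames [2, 1, 0]
9 -> miss, evict 2, frames [1, 0, 9]
2 -> miss, evict 1, frames [0, 9, 2]
0 -> hit
2 -> hit
Page faults: 6.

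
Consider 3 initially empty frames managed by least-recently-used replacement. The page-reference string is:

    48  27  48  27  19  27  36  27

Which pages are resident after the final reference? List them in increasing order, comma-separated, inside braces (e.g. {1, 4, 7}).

48: miss, frames [48]
27: miss, frames [48, 27]
48: hit
27: hit
19: miss, frames [48, 27, 19]
27: hit
36: miss, evict 48, frames [19, 27, 36]
27: hit

{19, 27, 36}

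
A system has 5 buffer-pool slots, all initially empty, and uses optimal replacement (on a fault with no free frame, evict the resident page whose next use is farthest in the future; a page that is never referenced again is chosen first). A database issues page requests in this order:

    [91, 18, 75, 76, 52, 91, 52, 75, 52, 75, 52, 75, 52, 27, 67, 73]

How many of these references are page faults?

8

91 → miss, frames (91)
18 → miss, frames (91 18)
75 → miss, frames (91 18 75)
76 → miss, frames (91 18 75 76)
52 → miss, frames (91 18 75 76 52)
91 → hit
52 → hit
75 → hit
52 → hit
75 → hit
52 → hit
75 → hit
52 → hit
27 → miss, evict 52, frames (91 18 75 76 27)
67 → miss, evict 27, frames (91 18 75 76 67)
73 → miss, evict 67, frames (91 18 75 76 73)
Page faults: 8.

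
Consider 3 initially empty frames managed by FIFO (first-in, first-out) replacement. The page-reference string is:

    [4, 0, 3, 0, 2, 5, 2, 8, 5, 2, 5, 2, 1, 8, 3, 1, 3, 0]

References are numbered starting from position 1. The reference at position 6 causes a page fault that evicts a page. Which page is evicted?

pos 1: 4 → fault, frames {4}
pos 2: 0 → fault, frames {4,0}
pos 3: 3 → fault, frames {4,0,3}
pos 4: 0 → hit
pos 5: 2 → fault, evict 4, frames {0,3,2}
pos 6: 5 → fault, evict 0, frames {3,2,5}
At position 6, page 0 is evicted.

0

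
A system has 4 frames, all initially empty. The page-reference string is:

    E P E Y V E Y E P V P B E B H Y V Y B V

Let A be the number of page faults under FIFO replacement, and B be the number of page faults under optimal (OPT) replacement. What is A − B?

4

Under FIFO: F F . F F . . . . . . F F . F F F . F . → 10 faults.
Under OPT: F F . F F . . . . . . F . . F . . . . . → 6 faults.
A − B = 10 − 6 = 4.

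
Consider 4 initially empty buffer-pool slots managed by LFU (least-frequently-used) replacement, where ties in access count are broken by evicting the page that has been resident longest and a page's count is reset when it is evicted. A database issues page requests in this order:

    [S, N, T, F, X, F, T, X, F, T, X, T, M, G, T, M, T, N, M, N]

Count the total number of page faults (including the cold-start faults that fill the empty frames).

S: miss, frames {S}
N: miss, frames {S,N}
T: miss, frames {S,N,T}
F: miss, frames {S,N,T,F}
X: miss, evict S, frames {N,T,F,X}
F: hit
T: hit
X: hit
F: hit
T: hit
X: hit
T: hit
M: miss, evict N, frames {T,F,X,M}
G: miss, evict M, frames {T,F,X,G}
T: hit
M: miss, evict G, frames {T,F,X,M}
T: hit
N: miss, evict M, frames {T,F,X,N}
M: miss, evict N, frames {T,F,X,M}
N: miss, evict M, frames {T,F,X,N}
Page faults: 11.

11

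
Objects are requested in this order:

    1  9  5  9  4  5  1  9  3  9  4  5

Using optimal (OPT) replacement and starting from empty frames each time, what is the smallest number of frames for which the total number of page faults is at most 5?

4

f=1: 12 faults
f=2: 9 faults
f=3: 7 faults
f=4: 5 faults
f=5: 5 faults
Smallest f with faults ≤ 5 is 4.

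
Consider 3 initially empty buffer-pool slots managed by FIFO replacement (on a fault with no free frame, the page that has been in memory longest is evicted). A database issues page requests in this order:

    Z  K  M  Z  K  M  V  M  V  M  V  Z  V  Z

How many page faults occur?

Z: miss, frames [Z]
K: miss, frames [Z, K]
M: miss, frames [Z, K, M]
Z: hit
K: hit
M: hit
V: miss, evict Z, frames [K, M, V]
M: hit
V: hit
M: hit
V: hit
Z: miss, evict K, frames [M, V, Z]
V: hit
Z: hit
Page faults: 5.

5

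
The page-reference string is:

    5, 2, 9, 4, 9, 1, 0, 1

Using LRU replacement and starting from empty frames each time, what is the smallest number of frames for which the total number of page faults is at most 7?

f=1: 8 faults
f=2: 6 faults
f=3: 6 faults
f=4: 6 faults
f=5: 6 faults
f=6: 6 faults
Smallest f with faults ≤ 7 is 2.

2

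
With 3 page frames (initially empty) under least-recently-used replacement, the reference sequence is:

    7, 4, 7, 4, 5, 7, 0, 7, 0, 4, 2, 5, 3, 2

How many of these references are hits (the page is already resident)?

6

7: fault, frames {7}
4: fault, frames {7,4}
7: hit
4: hit
5: fault, frames {7,4,5}
7: hit
0: fault, evict 4, frames {5,7,0}
7: hit
0: hit
4: fault, evict 5, frames {7,0,4}
2: fault, evict 7, frames {0,4,2}
5: fault, evict 0, frames {4,2,5}
3: fault, evict 4, frames {2,5,3}
2: hit
Hits: 6.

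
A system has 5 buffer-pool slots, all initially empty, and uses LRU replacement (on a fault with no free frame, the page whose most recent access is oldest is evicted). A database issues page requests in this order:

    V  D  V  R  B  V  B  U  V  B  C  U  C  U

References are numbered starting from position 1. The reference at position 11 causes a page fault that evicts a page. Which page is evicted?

D

pos 1: V: fault, frames {V}
pos 2: D: fault, frames {V,D}
pos 3: V: hit
pos 4: R: fault, frames {D,V,R}
pos 5: B: fault, frames {D,V,R,B}
pos 6: V: hit
pos 7: B: hit
pos 8: U: fault, frames {D,R,V,B,U}
pos 9: V: hit
pos 10: B: hit
pos 11: C: fault, evict D, frames {R,U,V,B,C}
At position 11, page D is evicted.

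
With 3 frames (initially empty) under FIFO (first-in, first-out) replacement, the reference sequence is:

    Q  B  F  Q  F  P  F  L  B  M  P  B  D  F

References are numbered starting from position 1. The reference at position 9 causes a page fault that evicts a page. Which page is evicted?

pos 1: Q → fault, frames [Q]
pos 2: B → fault, frames [Q, B]
pos 3: F → fault, frames [Q, B, F]
pos 4: Q → hit
pos 5: F → hit
pos 6: P → fault, evict Q, frames [B, F, P]
pos 7: F → hit
pos 8: L → fault, evict B, frames [F, P, L]
pos 9: B → fault, evict F, frames [P, L, B]
At position 9, page F is evicted.

F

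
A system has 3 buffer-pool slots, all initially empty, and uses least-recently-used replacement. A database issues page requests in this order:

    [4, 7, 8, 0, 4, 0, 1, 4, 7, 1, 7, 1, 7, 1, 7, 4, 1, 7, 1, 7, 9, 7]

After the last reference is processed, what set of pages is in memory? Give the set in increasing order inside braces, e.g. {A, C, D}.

4 -> fault, frames [4]
7 -> fault, frames [4, 7]
8 -> fault, frames [4, 7, 8]
0 -> fault, evict 4, frames [7, 8, 0]
4 -> fault, evict 7, frames [8, 0, 4]
0 -> hit
1 -> fault, evict 8, frames [4, 0, 1]
4 -> hit
7 -> fault, evict 0, frames [1, 4, 7]
1 -> hit
7 -> hit
1 -> hit
7 -> hit
1 -> hit
7 -> hit
4 -> hit
1 -> hit
7 -> hit
1 -> hit
7 -> hit
9 -> fault, evict 4, frames [1, 7, 9]
7 -> hit

{1, 7, 9}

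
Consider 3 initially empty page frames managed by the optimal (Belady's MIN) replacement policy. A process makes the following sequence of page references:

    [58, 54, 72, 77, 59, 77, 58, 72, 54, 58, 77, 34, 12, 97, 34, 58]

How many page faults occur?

10

58 -> miss, frames (58)
54 -> miss, frames (58 54)
72 -> miss, frames (58 54 72)
77 -> miss, evict 54, frames (58 72 77)
59 -> miss, evict 72, frames (58 77 59)
77 -> hit
58 -> hit
72 -> miss, evict 59, frames (58 77 72)
54 -> miss, evict 72, frames (58 77 54)
58 -> hit
77 -> hit
34 -> miss, evict 54, frames (58 77 34)
12 -> miss, evict 77, frames (58 34 12)
97 -> miss, evict 12, frames (58 34 97)
34 -> hit
58 -> hit
Page faults: 10.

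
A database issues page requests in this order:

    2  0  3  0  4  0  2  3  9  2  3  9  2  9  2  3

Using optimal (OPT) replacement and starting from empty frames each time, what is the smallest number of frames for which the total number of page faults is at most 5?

4

f=1: 16 faults
f=2: 10 faults
f=3: 6 faults
f=4: 5 faults
f=5: 5 faults
Smallest f with faults ≤ 5 is 4.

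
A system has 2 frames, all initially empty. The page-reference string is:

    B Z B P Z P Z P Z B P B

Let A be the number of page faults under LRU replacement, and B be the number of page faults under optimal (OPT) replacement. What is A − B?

2

Under LRU: F F . F F . . . . F F . → 6 faults.
Under OPT: F F . F . . . . . F . . → 4 faults.
A − B = 6 − 4 = 2.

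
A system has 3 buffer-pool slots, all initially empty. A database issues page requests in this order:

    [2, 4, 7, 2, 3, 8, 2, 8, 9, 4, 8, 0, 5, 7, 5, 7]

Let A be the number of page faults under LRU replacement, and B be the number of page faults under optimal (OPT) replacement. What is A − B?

Under LRU: F F F . F F . . F F . F F F . . → 10 faults.
Under OPT: F F F . F F . . F . . F F F . . → 9 faults.
A − B = 10 − 9 = 1.

1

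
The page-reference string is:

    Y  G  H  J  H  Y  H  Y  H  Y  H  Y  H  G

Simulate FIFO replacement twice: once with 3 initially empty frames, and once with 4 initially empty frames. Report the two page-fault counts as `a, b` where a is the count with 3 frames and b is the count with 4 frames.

3 frames: F F F F . F . . . . . . . F → 6 faults.
4 frames: F F F F . . . . . . . . . . → 4 faults.
4 < 6: adding a frame reduced faults, as is typical.

6, 4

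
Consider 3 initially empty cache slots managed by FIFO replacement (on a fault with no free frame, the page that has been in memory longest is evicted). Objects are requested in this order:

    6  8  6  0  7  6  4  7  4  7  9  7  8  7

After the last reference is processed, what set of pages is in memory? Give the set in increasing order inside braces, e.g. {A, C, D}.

{7, 8, 9}

6 → miss, frames {6}
8 → miss, frames {6,8}
6 → hit
0 → miss, frames {6,8,0}
7 → miss, evict 6, frames {8,0,7}
6 → miss, evict 8, frames {0,7,6}
4 → miss, evict 0, frames {7,6,4}
7 → hit
4 → hit
7 → hit
9 → miss, evict 7, frames {6,4,9}
7 → miss, evict 6, frames {4,9,7}
8 → miss, evict 4, frames {9,7,8}
7 → hit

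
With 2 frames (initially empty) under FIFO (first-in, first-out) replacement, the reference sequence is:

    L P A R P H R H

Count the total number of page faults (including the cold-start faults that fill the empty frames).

L → miss, frames [L]
P → miss, frames [L, P]
A → miss, evict L, frames [P, A]
R → miss, evict P, frames [A, R]
P → miss, evict A, frames [R, P]
H → miss, evict R, frames [P, H]
R → miss, evict P, frames [H, R]
H → hit
Page faults: 7.

7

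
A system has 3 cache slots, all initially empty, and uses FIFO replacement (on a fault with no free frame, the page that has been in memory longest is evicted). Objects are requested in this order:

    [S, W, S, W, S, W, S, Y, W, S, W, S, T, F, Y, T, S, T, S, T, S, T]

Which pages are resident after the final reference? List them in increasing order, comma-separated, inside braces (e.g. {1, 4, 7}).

S → miss, frames [S]
W → miss, frames [S, W]
S → hit
W → hit
S → hit
W → hit
S → hit
Y → miss, frames [S, W, Y]
W → hit
S → hit
W → hit
S → hit
T → miss, evict S, frames [W, Y, T]
F → miss, evict W, frames [Y, T, F]
Y → hit
T → hit
S → miss, evict Y, frames [T, F, S]
T → hit
S → hit
T → hit
S → hit
T → hit

{F, S, T}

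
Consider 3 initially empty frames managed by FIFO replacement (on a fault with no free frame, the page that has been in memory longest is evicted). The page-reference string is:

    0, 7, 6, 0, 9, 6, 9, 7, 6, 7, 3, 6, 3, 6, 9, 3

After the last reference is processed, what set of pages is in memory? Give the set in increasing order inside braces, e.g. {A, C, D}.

{3, 6, 9}

0 → fault, frames {0}
7 → fault, frames {0,7}
6 → fault, frames {0,7,6}
0 → hit
9 → fault, evict 0, frames {7,6,9}
6 → hit
9 → hit
7 → hit
6 → hit
7 → hit
3 → fault, evict 7, frames {6,9,3}
6 → hit
3 → hit
6 → hit
9 → hit
3 → hit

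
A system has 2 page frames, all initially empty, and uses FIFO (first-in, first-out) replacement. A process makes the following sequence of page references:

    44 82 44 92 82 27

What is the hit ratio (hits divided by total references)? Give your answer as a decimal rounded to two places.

44 → fault, frames [44]
82 → fault, frames [44, 82]
44 → hit
92 → fault, evict 44, frames [82, 92]
82 → hit
27 → fault, evict 82, frames [92, 27]
Hits: 2 of 6 references → 2/6 = 0.3333.

0.33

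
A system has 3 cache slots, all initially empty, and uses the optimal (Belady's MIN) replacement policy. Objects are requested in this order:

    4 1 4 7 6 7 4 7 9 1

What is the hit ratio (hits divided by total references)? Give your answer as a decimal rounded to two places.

4 -> miss, frames {4}
1 -> miss, frames {4,1}
4 -> hit
7 -> miss, frames {4,1,7}
6 -> miss, evict 1, frames {4,7,6}
7 -> hit
4 -> hit
7 -> hit
9 -> miss, evict 6, frames {4,7,9}
1 -> miss, evict 9, frames {4,7,1}
Hits: 4 of 10 references → 4/10 = 0.4000.

0.40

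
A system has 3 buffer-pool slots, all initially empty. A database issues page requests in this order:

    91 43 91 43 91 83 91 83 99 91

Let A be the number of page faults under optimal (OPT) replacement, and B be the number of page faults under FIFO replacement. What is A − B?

Under OPT: F F . . . F . . F . → 4 faults.
Under FIFO: F F . . . F . . F F → 5 faults.
A − B = 4 − 5 = -1.

-1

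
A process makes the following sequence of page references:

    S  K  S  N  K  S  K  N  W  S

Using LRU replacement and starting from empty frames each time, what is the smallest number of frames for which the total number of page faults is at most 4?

4

f=1: 10 faults
f=2: 8 faults
f=3: 5 faults
f=4: 4 faults
Smallest f with faults ≤ 4 is 4.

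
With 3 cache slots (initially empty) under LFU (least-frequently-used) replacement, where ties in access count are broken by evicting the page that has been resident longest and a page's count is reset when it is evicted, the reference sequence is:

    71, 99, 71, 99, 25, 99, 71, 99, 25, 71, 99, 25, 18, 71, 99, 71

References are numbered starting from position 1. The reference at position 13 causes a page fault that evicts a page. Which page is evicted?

pos 1: 71 → fault, frames (71)
pos 2: 99 → fault, frames (71 99)
pos 3: 71 → hit
pos 4: 99 → hit
pos 5: 25 → fault, frames (71 99 25)
pos 6: 99 → hit
pos 7: 71 → hit
pos 8: 99 → hit
pos 9: 25 → hit
pos 10: 71 → hit
pos 11: 99 → hit
pos 12: 25 → hit
pos 13: 18 → fault, evict 25, frames (71 99 18)
At position 13, page 25 is evicted.

25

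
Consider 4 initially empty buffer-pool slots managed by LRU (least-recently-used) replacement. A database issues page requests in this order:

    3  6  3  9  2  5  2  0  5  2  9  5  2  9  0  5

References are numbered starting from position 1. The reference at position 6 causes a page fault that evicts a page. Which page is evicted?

6

pos 1: 3: miss, frames (3)
pos 2: 6: miss, frames (3 6)
pos 3: 3: hit
pos 4: 9: miss, frames (6 3 9)
pos 5: 2: miss, frames (6 3 9 2)
pos 6: 5: miss, evict 6, frames (3 9 2 5)
At position 6, page 6 is evicted.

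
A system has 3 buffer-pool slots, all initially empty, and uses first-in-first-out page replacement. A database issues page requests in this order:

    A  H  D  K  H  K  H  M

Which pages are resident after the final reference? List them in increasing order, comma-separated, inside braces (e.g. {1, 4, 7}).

A → miss, frames [A]
H → miss, frames [A, H]
D → miss, frames [A, H, D]
K → miss, evict A, frames [H, D, K]
H → hit
K → hit
H → hit
M → miss, evict H, frames [D, K, M]

{D, K, M}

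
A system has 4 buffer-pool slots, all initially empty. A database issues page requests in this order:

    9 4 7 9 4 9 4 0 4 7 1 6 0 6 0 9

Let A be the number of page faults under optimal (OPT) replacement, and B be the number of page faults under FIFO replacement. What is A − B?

Under OPT: F F F . . . . F . . F F . . . . → 6 faults.
Under FIFO: F F F . . . . F . . F F . . . F → 7 faults.
A − B = 6 − 7 = -1.

-1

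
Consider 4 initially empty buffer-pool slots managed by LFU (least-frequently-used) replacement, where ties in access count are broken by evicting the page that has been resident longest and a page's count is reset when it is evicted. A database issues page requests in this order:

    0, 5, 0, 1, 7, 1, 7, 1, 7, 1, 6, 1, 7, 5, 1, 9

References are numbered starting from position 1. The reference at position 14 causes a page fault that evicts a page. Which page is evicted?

pos 1: 0 -> fault, frames {0}
pos 2: 5 -> fault, frames {0,5}
pos 3: 0 -> hit
pos 4: 1 -> fault, frames {0,5,1}
pos 5: 7 -> fault, frames {0,5,1,7}
pos 6: 1 -> hit
pos 7: 7 -> hit
pos 8: 1 -> hit
pos 9: 7 -> hit
pos 10: 1 -> hit
pos 11: 6 -> fault, evict 5, frames {0,1,7,6}
pos 12: 1 -> hit
pos 13: 7 -> hit
pos 14: 5 -> fault, evict 6, frames {0,1,7,5}
At position 14, page 6 is evicted.

6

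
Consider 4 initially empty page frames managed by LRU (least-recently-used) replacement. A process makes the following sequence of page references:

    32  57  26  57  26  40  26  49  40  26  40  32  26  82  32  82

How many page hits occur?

9

32 → fault, frames [32]
57 → fault, frames [32, 57]
26 → fault, frames [32, 57, 26]
57 → hit
26 → hit
40 → fault, frames [32, 57, 26, 40]
26 → hit
49 → fault, evict 32, frames [57, 40, 26, 49]
40 → hit
26 → hit
40 → hit
32 → fault, evict 57, frames [49, 26, 40, 32]
26 → hit
82 → fault, evict 49, frames [40, 32, 26, 82]
32 → hit
82 → hit
Hits: 9.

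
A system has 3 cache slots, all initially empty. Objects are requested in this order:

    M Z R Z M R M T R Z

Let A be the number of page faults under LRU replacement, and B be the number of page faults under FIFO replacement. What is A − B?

1

Under LRU: F F F . . . . F . F → 5 faults.
Under FIFO: F F F . . . . F . . → 4 faults.
A − B = 5 − 4 = 1.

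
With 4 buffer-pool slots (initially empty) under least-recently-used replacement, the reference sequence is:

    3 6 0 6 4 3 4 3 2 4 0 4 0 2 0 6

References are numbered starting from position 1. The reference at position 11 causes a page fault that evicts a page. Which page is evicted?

pos 1: 3: miss, frames [3]
pos 2: 6: miss, frames [3, 6]
pos 3: 0: miss, frames [3, 6, 0]
pos 4: 6: hit
pos 5: 4: miss, frames [3, 0, 6, 4]
pos 6: 3: hit
pos 7: 4: hit
pos 8: 3: hit
pos 9: 2: miss, evict 0, frames [6, 4, 3, 2]
pos 10: 4: hit
pos 11: 0: miss, evict 6, frames [3, 2, 4, 0]
At position 11, page 6 is evicted.

6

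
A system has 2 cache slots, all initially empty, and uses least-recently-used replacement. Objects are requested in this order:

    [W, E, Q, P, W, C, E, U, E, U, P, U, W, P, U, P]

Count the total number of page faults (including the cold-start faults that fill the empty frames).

12

W: fault, frames (W)
E: fault, frames (W E)
Q: fault, evict W, frames (E Q)
P: fault, evict E, frames (Q P)
W: fault, evict Q, frames (P W)
C: fault, evict P, frames (W C)
E: fault, evict W, frames (C E)
U: fault, evict C, frames (E U)
E: hit
U: hit
P: fault, evict E, frames (U P)
U: hit
W: fault, evict P, frames (U W)
P: fault, evict U, frames (W P)
U: fault, evict W, frames (P U)
P: hit
Page faults: 12.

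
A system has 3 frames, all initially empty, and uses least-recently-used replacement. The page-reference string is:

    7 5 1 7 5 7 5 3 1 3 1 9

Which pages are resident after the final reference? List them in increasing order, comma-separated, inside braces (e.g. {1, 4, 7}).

{1, 3, 9}

7 -> fault, frames {7}
5 -> fault, frames {7,5}
1 -> fault, frames {7,5,1}
7 -> hit
5 -> hit
7 -> hit
5 -> hit
3 -> fault, evict 1, frames {7,5,3}
1 -> fault, evict 7, frames {5,3,1}
3 -> hit
1 -> hit
9 -> fault, evict 5, frames {3,1,9}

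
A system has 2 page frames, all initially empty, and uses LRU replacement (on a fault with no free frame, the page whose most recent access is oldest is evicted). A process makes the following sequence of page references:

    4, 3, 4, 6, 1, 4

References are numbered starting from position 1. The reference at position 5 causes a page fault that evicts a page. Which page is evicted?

pos 1: 4 -> miss, frames (4)
pos 2: 3 -> miss, frames (4 3)
pos 3: 4 -> hit
pos 4: 6 -> miss, evict 3, frames (4 6)
pos 5: 1 -> miss, evict 4, frames (6 1)
At position 5, page 4 is evicted.

4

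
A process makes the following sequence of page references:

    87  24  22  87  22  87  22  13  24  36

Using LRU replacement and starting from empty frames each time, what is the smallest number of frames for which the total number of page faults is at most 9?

2

f=1: 10 faults
f=2: 7 faults
f=3: 6 faults
f=4: 5 faults
f=5: 5 faults
Smallest f with faults ≤ 9 is 2.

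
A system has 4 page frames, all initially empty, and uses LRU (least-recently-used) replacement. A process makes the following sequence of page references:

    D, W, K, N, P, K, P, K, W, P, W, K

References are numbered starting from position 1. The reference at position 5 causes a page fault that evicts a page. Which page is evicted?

D

pos 1: D → fault, frames {D}
pos 2: W → fault, frames {D,W}
pos 3: K → fault, frames {D,W,K}
pos 4: N → fault, frames {D,W,K,N}
pos 5: P → fault, evict D, frames {W,K,N,P}
At position 5, page D is evicted.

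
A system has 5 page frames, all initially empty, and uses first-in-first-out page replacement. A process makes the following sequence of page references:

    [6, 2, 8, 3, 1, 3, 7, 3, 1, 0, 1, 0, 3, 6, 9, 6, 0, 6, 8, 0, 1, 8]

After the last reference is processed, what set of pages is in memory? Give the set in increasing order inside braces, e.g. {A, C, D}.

6 → fault, frames (6)
2 → fault, frames (6 2)
8 → fault, frames (6 2 8)
3 → fault, frames (6 2 8 3)
1 → fault, frames (6 2 8 3 1)
3 → hit
7 → fault, evict 6, frames (2 8 3 1 7)
3 → hit
1 → hit
0 → fault, evict 2, frames (8 3 1 7 0)
1 → hit
0 → hit
3 → hit
6 → fault, evict 8, frames (3 1 7 0 6)
9 → fault, evict 3, frames (1 7 0 6 9)
6 → hit
0 → hit
6 → hit
8 → fault, evict 1, frames (7 0 6 9 8)
0 → hit
1 → fault, evict 7, frames (0 6 9 8 1)
8 → hit

{0, 1, 6, 8, 9}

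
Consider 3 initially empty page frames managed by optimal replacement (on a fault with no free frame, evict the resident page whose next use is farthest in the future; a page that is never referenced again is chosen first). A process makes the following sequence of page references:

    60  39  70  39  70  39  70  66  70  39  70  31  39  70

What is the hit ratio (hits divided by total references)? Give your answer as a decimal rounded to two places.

60: miss, frames [60]
39: miss, frames [60, 39]
70: miss, frames [60, 39, 70]
39: hit
70: hit
39: hit
70: hit
66: miss, evict 60, frames [39, 70, 66]
70: hit
39: hit
70: hit
31: miss, evict 66, frames [39, 70, 31]
39: hit
70: hit
Hits: 9 of 14 references → 9/14 = 0.6429.

0.64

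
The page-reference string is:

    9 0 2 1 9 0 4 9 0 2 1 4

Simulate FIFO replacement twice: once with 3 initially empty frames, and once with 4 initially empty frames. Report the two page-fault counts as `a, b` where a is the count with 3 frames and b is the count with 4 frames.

3 frames: F F F F F F F . . F F . → 9 faults.
4 frames: F F F F . . F F F F F F → 10 faults.
10 > 9: adding a frame increased faults — Belady's anomaly.

9, 10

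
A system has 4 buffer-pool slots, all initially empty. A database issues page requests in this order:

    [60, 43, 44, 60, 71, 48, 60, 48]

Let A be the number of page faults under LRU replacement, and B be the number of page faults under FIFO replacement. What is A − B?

-1

Under LRU: F F F . F F . . → 5 faults.
Under FIFO: F F F . F F F . → 6 faults.
A − B = 5 − 6 = -1.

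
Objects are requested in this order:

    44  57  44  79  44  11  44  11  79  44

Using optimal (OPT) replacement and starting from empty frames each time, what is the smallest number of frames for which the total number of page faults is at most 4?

3

f=1: 10 faults
f=2: 5 faults
f=3: 4 faults
f=4: 4 faults
Smallest f with faults ≤ 4 is 3.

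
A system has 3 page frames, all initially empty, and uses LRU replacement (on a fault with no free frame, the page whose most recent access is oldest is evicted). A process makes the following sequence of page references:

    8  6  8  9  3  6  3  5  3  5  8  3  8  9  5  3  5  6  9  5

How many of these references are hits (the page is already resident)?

8 -> miss, frames (8)
6 -> miss, frames (8 6)
8 -> hit
9 -> miss, frames (6 8 9)
3 -> miss, evict 6, frames (8 9 3)
6 -> miss, evict 8, frames (9 3 6)
3 -> hit
5 -> miss, evict 9, frames (6 3 5)
3 -> hit
5 -> hit
8 -> miss, evict 6, frames (3 5 8)
3 -> hit
8 -> hit
9 -> miss, evict 5, frames (3 8 9)
5 -> miss, evict 3, frames (8 9 5)
3 -> miss, evict 8, frames (9 5 3)
5 -> hit
6 -> miss, evict 9, frames (3 5 6)
9 -> miss, evict 3, frames (5 6 9)
5 -> hit
Hits: 8.

8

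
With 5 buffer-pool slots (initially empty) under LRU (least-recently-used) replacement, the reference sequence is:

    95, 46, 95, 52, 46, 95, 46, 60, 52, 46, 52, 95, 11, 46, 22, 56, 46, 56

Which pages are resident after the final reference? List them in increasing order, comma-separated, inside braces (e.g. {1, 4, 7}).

95 → fault, frames [95]
46 → fault, frames [95, 46]
95 → hit
52 → fault, frames [46, 95, 52]
46 → hit
95 → hit
46 → hit
60 → fault, frames [52, 95, 46, 60]
52 → hit
46 → hit
52 → hit
95 → hit
11 → fault, frames [60, 46, 52, 95, 11]
46 → hit
22 → fault, evict 60, frames [52, 95, 11, 46, 22]
56 → fault, evict 52, frames [95, 11, 46, 22, 56]
46 → hit
56 → hit

{11, 22, 46, 56, 95}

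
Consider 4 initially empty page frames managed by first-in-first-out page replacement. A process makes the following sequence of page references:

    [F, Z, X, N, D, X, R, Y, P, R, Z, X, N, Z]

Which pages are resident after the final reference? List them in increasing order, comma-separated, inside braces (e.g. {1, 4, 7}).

{N, P, X, Z}

F: fault, frames [F]
Z: fault, frames [F, Z]
X: fault, frames [F, Z, X]
N: fault, frames [F, Z, X, N]
D: fault, evict F, frames [Z, X, N, D]
X: hit
R: fault, evict Z, frames [X, N, D, R]
Y: fault, evict X, frames [N, D, R, Y]
P: fault, evict N, frames [D, R, Y, P]
R: hit
Z: fault, evict D, frames [R, Y, P, Z]
X: fault, evict R, frames [Y, P, Z, X]
N: fault, evict Y, frames [P, Z, X, N]
Z: hit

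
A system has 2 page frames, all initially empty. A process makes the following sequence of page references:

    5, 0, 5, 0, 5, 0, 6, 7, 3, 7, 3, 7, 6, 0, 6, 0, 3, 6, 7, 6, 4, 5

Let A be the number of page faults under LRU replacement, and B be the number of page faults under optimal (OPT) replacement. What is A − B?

1

Under LRU: F F . . . . F F F . . . F F . . F F F . F F → 12 faults.
Under OPT: F F . . . . F F F . . . F F . . F . F . F F → 11 faults.
A − B = 12 − 11 = 1.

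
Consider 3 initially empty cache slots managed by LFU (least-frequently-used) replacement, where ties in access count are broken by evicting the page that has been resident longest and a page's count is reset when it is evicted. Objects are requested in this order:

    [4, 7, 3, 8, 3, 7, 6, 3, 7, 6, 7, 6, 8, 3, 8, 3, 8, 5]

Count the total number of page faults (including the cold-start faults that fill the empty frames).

11

4 -> miss, frames [4]
7 -> miss, frames [4, 7]
3 -> miss, frames [4, 7, 3]
8 -> miss, evict 4, frames [7, 3, 8]
3 -> hit
7 -> hit
6 -> miss, evict 8, frames [7, 3, 6]
3 -> hit
7 -> hit
6 -> hit
7 -> hit
6 -> hit
8 -> miss, evict 3, frames [7, 6, 8]
3 -> miss, evict 8, frames [7, 6, 3]
8 -> miss, evict 3, frames [7, 6, 8]
3 -> miss, evict 8, frames [7, 6, 3]
8 -> miss, evict 3, frames [7, 6, 8]
5 -> miss, evict 8, frames [7, 6, 5]
Page faults: 11.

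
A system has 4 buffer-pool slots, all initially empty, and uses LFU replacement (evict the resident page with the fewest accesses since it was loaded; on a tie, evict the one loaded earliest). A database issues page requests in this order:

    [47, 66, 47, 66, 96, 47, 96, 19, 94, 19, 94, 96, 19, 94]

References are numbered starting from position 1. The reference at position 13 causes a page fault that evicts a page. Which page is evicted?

pos 1: 47: fault, frames [47]
pos 2: 66: fault, frames [47, 66]
pos 3: 47: hit
pos 4: 66: hit
pos 5: 96: fault, frames [47, 66, 96]
pos 6: 47: hit
pos 7: 96: hit
pos 8: 19: fault, frames [47, 66, 96, 19]
pos 9: 94: fault, evict 19, frames [47, 66, 96, 94]
pos 10: 19: fault, evict 94, frames [47, 66, 96, 19]
pos 11: 94: fault, evict 19, frames [47, 66, 96, 94]
pos 12: 96: hit
pos 13: 19: fault, evict 94, frames [47, 66, 96, 19]
At position 13, page 94 is evicted.

94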